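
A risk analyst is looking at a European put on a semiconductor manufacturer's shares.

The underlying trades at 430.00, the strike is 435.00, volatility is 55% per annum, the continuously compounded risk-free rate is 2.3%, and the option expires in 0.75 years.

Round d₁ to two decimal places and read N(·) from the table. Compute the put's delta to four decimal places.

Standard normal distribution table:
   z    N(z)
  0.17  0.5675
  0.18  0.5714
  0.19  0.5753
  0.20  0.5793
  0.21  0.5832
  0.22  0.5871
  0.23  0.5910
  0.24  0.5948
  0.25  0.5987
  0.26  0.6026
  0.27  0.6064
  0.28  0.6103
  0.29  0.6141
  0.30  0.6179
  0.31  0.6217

T = 0.75;  σ√T = 0.4763
d₁ = [ln(430/435) + (0.023 + 0.55²/2)·0.75] / 0.4763 = [-0.0116 + 0.1307] / 0.4763 = 0.2501 ⇒ 0.25
N(d₁) = N(0.25) = 0.5987
Δ_put = N(d₁) − 1 = 0.5987 − 1 = -0.4013

-0.4013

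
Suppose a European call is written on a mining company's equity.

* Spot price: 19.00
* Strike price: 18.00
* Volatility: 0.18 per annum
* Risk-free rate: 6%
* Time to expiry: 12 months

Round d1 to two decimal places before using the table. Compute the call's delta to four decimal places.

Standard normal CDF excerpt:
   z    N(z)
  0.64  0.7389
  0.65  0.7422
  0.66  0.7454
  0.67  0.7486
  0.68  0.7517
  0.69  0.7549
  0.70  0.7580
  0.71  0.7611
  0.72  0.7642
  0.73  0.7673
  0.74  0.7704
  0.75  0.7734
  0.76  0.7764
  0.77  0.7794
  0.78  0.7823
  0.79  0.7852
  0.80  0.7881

0.7642

T = 1;  σ√T = 0.1800
d₁ = [ln(19/18) + (0.06 + ½·0.18²)·1] / (σ√T) = (0.0541 + 0.0762) / 0.1800 = 0.7237 ⇒ 0.72
N(d₁) = N(0.72) = 0.7642
Δ_call = N(d₁) = 0.7642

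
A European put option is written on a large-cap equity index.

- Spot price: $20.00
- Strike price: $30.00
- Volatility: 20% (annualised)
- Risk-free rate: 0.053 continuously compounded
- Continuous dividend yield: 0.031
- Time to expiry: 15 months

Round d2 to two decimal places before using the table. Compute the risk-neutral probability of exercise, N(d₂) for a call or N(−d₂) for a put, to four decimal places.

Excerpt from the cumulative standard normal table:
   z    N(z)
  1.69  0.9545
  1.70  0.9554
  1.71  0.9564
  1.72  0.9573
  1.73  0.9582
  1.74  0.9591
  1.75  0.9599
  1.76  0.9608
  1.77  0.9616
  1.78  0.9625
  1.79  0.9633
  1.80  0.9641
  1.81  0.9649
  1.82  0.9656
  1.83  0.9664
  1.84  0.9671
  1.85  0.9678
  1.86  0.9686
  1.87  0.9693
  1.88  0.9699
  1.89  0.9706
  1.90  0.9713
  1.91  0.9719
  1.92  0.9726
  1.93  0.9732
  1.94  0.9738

0.9641

σ√T = 0.2·√1.25 = 0.2236
ln(S/K) + (r − q + σ²/2)T = ln(20/30) + (0.053 − 0.031 + 0.2²/2)·1.25 = -0.4055 + 0.0525 = -0.3530
d₁ = -0.3530 / 0.2236 = -1.5785 ⇒ -1.58
d₂ = d₁ − σ√T = -1.5785 − 0.2236 = -1.8021 ⇒ -1.80
Risk-neutral Pr[S_T < K] = N(−d₂) = N(1.80) = 0.9641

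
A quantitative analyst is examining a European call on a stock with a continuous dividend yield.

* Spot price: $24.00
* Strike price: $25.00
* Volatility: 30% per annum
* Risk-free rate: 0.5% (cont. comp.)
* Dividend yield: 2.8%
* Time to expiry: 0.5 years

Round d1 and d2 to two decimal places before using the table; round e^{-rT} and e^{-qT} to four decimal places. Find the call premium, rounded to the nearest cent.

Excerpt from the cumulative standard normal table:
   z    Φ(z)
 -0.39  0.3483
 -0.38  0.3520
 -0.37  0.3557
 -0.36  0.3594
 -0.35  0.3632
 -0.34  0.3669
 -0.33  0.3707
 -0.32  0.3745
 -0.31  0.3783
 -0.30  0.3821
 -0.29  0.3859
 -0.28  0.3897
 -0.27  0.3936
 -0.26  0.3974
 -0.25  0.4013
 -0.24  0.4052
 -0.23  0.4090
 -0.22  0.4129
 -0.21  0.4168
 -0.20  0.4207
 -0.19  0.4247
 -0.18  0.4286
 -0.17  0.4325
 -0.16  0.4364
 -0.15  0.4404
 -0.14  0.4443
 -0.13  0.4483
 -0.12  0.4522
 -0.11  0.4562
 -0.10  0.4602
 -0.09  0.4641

σ√T = 0.3·√0.5 = 0.2121
d₁ = [ln(24/25) + (0.005 − 0.028 + 0.3²/2)·0.5] / 0.2121 = [-0.0408 + 0.0110] / 0.2121 = -0.1406 ≈ -0.14
d₂ = d₁ − σ√T = -0.1406 − 0.2121 = -0.3527 ≈ -0.35
exp(−qT) = exp(−0.028·0.5) = 0.9861;  exp(−rT) = exp(−0.005·0.5) = 0.9975
N(d₁) = N(-0.14) = 0.4443;  N(d₂) = N(-0.35) = 0.3632
C = 24·0.9861·0.4443 − 25·0.9975·0.3632 = 10.5150 − 9.0573 = 1.4577

$1.46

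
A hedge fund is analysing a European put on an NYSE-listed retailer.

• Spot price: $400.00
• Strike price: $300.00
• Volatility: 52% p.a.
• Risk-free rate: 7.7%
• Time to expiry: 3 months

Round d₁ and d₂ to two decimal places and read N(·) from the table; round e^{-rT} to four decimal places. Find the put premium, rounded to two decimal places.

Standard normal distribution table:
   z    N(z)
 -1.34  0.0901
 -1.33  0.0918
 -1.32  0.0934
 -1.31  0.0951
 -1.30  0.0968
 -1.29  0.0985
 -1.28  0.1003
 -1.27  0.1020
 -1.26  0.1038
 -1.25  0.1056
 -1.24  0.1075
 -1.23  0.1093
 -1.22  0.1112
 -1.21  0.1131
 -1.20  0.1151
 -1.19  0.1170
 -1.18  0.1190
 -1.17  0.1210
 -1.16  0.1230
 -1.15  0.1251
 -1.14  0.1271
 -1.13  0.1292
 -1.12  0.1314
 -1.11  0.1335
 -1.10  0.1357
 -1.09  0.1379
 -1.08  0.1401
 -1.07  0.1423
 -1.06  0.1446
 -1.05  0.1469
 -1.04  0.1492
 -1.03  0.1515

$5.19

σ√T = 0.52·√0.25 = 0.2600
d₁ = [ln(400/300) + (0.077 + 0.52²/2)·0.25] / 0.2600 = [0.2877 + 0.0530] / 0.2600 = 1.3105 ≈ 1.31
d₂ = d₁ − σ√T = 1.3105 − 0.2600 = 1.0505 ≈ 1.05
exp(−rT) = exp(−0.077·0.25) = 0.9809
N(−d₂) = N(-1.05) = 0.1469;  N(−d₁) = N(-1.31) = 0.0951
P = 300·0.9809·0.1469 − 400·0.0951 = 43.2283 − 38.0400 = 5.1883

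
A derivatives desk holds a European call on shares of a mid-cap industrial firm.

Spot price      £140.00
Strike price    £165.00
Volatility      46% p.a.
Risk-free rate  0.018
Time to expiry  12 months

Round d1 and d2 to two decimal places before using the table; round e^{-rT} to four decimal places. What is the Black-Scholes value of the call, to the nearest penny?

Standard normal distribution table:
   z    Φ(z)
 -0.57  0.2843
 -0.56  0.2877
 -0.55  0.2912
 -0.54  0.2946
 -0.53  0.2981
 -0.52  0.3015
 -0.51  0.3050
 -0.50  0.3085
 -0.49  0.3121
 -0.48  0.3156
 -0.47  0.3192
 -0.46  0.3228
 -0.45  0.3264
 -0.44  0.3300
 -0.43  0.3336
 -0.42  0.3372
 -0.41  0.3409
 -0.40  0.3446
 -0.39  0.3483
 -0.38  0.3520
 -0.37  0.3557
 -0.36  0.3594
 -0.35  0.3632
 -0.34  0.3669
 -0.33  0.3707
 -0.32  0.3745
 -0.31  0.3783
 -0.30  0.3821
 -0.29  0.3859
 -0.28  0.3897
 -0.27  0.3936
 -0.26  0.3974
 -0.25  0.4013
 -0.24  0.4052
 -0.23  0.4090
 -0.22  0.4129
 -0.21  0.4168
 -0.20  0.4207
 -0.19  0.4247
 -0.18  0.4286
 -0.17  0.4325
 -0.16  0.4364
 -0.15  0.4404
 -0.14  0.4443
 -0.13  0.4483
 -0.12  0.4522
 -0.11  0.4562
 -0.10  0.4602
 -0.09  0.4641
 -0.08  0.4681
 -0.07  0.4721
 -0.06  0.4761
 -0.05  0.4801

σ√T = 0.46·√1 = 0.4600
d₁ = [ln(140/165) + (0.018 + 0.46²/2)·1] / 0.4600 = [-0.1643 + 0.1238] / 0.4600 = -0.0881 → -0.09
d₂ = d₁ − σ√T = -0.0881 − 0.4600 = -0.5481 → -0.55
e^(−rT) = e^(−0.018·1) = 0.9822
C = 140·N(-0.09) − 165·0.9822·N(-0.55) = 140·0.4641 − 165·0.9822·0.2912 = 64.9740 − 47.1927 = 17.7813

£17.78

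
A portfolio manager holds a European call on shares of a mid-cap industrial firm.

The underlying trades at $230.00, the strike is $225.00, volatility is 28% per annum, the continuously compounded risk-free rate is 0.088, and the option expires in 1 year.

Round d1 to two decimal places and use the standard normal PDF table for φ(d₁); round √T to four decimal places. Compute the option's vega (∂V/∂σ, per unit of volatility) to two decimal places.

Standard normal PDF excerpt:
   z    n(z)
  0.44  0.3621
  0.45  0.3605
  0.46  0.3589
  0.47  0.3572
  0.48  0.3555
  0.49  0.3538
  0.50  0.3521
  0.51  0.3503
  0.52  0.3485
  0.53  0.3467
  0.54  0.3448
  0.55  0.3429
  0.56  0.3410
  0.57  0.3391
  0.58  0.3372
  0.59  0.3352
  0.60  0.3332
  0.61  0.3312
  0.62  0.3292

σ√T = 0.28·√1 = 0.2800
ln(S/K) + (r + σ²/2)T = ln(230/225) + (0.088 + 0.28²/2)·1 = 0.0220 + 0.1272 = 0.1492
d₁ = 0.1492 / 0.2800 = 0.5328 which rounds to 0.53
√T = √1 = 1.0000
φ(d₁) = φ(0.53) = 0.3467
vega = S·φ(d₁)·√T = 230·0.3467·1.0000 = 79.7410

79.74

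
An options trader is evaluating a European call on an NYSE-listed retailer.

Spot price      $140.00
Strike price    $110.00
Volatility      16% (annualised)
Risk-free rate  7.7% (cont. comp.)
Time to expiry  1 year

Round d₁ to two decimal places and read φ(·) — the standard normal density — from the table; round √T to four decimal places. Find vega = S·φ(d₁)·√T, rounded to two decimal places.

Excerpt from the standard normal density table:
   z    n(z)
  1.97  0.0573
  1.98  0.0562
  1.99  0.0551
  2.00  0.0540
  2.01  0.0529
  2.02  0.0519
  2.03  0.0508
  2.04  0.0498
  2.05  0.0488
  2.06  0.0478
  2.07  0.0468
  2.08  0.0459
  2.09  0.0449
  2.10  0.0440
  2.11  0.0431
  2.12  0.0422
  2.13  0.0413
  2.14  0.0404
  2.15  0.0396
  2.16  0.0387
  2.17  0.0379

6.55

σ√T = 0.16 × 1.0000 = 0.1600
ln(S/K) + (r + σ²/2)T = ln(140/110) + (0.077 + 0.16²/2)·1 = 0.2412 + 0.0898 = 0.3310
d₁ = 0.3310 / 0.1600 = 2.0685 → 2.07
√T = √1 = 1.0000
φ(d₁) = φ(2.07) = 0.0468
vega = S·φ(d₁)·√T = 140·0.0468·1.0000 = 6.5520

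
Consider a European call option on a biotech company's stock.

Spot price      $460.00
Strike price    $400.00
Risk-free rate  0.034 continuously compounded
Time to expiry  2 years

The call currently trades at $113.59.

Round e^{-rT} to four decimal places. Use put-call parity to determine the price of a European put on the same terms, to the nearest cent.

$27.31

e^(−rT) = e^(−0.034·2) = 0.9343
Put-call parity: C − P = S − K·e^(−rT) = 460 − 400·0.9343 = 460 − 373.7200 = 86.2800
P = C − (C − P) = 113.59 − (86.2800) = 27.3100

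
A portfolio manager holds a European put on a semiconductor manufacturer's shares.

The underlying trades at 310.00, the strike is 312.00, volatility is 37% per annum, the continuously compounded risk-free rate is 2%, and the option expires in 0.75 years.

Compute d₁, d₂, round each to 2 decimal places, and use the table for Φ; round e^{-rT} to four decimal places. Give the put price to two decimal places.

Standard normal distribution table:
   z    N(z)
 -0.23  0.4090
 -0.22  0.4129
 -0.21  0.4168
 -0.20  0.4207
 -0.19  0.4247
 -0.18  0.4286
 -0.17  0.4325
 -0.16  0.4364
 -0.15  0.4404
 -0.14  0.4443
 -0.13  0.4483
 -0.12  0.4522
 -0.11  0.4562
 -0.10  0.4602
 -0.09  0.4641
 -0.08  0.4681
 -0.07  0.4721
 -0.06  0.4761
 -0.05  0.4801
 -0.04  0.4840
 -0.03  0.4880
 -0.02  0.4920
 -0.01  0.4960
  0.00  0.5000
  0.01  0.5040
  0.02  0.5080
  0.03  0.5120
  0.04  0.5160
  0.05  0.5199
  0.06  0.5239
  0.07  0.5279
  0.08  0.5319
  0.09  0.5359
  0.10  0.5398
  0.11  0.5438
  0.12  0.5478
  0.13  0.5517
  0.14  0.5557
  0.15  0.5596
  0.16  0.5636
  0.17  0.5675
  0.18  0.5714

T = 0.75;  σ√T = 0.3204
d₁ = [ln(310/312) + (0.02 + 0.37²/2)·0.75] / 0.3204 = [-0.0064 + 0.0663] / 0.3204 = 0.1870 ≈ 0.19
d₂ = d₁ − σ√T = 0.1870 − 0.3204 = -0.1335 ≈ -0.13
exp(−rT) = exp(−0.02·0.75) = 0.9851
N(−d₂) = N(0.13) = 0.5517;  N(−d₁) = N(-0.19) = 0.4247
P = 312·0.9851·0.5517 − 310·0.4247 = 169.5657 − 131.6570 = 37.9087

37.91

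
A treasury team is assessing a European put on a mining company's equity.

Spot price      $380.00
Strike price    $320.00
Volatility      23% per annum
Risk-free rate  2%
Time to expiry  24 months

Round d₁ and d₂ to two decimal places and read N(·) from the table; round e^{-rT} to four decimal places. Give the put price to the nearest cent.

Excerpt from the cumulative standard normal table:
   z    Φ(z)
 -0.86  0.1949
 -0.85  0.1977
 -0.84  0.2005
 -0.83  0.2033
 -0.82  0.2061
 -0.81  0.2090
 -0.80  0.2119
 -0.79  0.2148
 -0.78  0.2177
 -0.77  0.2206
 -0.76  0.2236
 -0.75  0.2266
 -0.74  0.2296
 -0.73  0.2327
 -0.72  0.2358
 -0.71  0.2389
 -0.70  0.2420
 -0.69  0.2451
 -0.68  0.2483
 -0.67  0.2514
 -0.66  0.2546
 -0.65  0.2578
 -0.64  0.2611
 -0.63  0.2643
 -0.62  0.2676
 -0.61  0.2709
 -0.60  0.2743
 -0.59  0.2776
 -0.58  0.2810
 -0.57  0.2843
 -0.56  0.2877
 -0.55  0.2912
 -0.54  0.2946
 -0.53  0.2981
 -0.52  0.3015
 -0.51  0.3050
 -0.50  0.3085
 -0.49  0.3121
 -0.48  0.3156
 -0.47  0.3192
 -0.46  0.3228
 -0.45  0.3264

$16.54

σ√T = 0.23 × 1.4142 = 0.3253
d₁ = [ln(380/320) + (0.02 + 0.23²/2)·2] / 0.3253 = [0.1719 + 0.0929] / 0.3253 = 0.8139 ≈ 0.81
d₂ = d₁ − σ√T = 0.8139 − 0.3253 = 0.4887 ≈ 0.49
e^(−rT) = e^(−0.02·2) = 0.9608
N(−d₂) = N(-0.49) = 0.3121;  N(−d₁) = N(-0.81) = 0.2090
P = 320·0.9608·0.3121 − 380·0.2090 = 95.9570 − 79.4200 = 16.5370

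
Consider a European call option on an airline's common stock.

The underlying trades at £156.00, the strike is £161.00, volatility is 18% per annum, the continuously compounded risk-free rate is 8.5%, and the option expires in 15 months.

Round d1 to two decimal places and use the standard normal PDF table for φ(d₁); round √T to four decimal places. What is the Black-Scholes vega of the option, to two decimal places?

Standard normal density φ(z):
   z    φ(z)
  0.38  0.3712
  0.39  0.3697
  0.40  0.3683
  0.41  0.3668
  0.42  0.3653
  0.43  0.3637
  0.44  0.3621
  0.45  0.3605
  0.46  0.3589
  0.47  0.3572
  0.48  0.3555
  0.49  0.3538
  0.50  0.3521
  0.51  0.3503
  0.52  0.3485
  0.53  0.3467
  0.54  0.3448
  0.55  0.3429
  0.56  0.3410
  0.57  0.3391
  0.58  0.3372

62.30

σ√T = 0.18 × 1.1180 = 0.2012
d₁ = [ln(156/161) + (0.085 + 0.18²/2)·1.25] / 0.2012 = [-0.0315 + 0.1265] / 0.2012 = 0.4718 → 0.47
√T = √1.25 = 1.1180
φ(d₁) = φ(0.47) = 0.3572
vega = S·φ(d₁)·√T = 156·0.3572·1.1180 = 62.2985
(The put has the same vega.)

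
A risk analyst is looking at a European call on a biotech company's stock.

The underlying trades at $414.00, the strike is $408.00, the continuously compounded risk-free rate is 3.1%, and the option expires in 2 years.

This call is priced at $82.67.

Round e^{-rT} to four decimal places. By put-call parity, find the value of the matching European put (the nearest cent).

$52.15

exp(−rT) = exp(−0.031·2) = 0.9399
Put-call parity: C − P = S − K·e^(−rT) = 414 − 408·0.9399 = 414 − 383.4792 = 30.5208
P = C − (C − P) = 82.67 − (30.5208) = 52.1492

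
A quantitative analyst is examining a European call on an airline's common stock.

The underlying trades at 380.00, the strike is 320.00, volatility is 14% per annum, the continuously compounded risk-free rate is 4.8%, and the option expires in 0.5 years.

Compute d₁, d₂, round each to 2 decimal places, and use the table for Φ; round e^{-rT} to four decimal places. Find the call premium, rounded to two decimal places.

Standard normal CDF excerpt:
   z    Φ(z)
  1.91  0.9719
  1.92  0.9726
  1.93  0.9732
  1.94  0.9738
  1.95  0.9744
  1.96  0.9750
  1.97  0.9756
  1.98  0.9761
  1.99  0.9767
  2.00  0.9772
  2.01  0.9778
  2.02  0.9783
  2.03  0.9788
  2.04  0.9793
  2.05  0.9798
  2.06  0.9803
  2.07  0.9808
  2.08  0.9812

67.90

σ√T = 0.14·√0.5 = 0.0990
ln(S/K) + (r + σ²/2)T = ln(380/320) + (0.048 + 0.14²/2)·0.5 = 0.1719 + 0.0289 = 0.2008
d₁ = 0.2008 / 0.0990 = 2.0279 which rounds to 2.03
d₂ = d₁ − σ√T = 2.0279 − 0.0990 = 1.9289 which rounds to 1.93
e^(−rT) = e^(−0.048·0.5) = 0.9763
N(d₁) = N(2.03) = 0.9788;  N(d₂) = N(1.93) = 0.9732
C = 380·0.9788 − 320·0.9763·0.9732 = 371.9440 − 304.0433 = 67.9007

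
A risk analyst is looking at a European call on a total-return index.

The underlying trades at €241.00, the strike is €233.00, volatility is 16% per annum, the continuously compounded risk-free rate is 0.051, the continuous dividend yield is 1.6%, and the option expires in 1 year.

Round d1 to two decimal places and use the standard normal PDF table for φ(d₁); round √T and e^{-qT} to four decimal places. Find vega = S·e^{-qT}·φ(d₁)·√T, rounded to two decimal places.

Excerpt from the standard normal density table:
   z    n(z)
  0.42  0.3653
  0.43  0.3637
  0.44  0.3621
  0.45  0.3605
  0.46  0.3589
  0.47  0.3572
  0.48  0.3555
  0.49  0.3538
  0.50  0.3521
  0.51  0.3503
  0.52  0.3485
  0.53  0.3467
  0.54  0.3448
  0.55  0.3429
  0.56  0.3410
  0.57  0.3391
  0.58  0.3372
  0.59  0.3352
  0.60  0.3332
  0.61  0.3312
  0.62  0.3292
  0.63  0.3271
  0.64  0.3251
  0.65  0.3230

σ√T = 0.16 × 1.0000 = 0.1600
d₁ = [ln(241/233) + (0.051 − 0.016 + ½·0.16²)·1] / (σ√T) = (0.0338 + 0.0478) / 0.1600 = 0.5097 → 0.51
√T = √1 = 1.0000
φ(d₁) = φ(0.51) = 0.3503
e^(−qT) = e^(−0.016·1) = 0.9841
vega = S·e^(−qT)·φ(d₁)·√T = 241·0.9841·0.3503·1.0000 = 83.0800
(Call and put vega coincide under Black-Scholes.)

83.08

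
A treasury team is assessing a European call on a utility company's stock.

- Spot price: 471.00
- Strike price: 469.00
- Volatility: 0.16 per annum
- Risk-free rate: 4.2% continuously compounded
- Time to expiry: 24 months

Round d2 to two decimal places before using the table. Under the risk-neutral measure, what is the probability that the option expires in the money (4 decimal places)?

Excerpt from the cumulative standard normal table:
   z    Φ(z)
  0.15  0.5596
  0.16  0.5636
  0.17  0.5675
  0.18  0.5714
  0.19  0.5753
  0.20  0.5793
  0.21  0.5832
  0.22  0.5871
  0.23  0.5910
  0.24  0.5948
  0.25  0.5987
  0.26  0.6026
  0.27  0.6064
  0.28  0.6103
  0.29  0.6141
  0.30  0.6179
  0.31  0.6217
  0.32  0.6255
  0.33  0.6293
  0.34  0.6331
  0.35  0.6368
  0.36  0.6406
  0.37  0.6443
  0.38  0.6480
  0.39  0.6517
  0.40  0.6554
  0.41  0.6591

0.6103

σ√T = 0.16 × 1.4142 = 0.2263
d₁ = [ln(471/469) + (0.042 + 0.16²/2)·2] / 0.2263 = [0.0043 + 0.1096] / 0.2263 = 0.5032 ≈ 0.50
d₂ = d₁ − σ√T = 0.5032 − 0.2263 = 0.2769 ≈ 0.28
Pr(exercise) under Q = N(d₂) = 0.6103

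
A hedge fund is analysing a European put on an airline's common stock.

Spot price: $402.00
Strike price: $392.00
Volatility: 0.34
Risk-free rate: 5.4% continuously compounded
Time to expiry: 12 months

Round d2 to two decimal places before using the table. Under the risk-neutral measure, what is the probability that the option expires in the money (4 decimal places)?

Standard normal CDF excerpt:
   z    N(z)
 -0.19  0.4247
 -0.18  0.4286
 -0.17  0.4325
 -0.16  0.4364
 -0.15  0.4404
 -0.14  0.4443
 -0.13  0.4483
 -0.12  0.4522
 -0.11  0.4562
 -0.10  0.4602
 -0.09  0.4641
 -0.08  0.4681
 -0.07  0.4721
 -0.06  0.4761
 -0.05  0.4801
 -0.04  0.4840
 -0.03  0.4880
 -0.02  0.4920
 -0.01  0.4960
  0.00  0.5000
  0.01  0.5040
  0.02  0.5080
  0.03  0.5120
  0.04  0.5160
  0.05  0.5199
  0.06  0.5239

σ√T = 0.34 × 1.0000 = 0.3400
ln(S/K) + (r + σ²/2)T = ln(402/392) + (0.054 + 0.34²/2)·1 = 0.0252 + 0.1118 = 0.1370
d₁ = 0.1370 / 0.3400 = 0.4029 which rounds to 0.40
d₂ = d₁ − σ√T = 0.4029 − 0.3400 = 0.0629 which rounds to 0.06
Pr(exercise) under Q = N(−d₂) = N(-0.06) = 0.4761

0.4761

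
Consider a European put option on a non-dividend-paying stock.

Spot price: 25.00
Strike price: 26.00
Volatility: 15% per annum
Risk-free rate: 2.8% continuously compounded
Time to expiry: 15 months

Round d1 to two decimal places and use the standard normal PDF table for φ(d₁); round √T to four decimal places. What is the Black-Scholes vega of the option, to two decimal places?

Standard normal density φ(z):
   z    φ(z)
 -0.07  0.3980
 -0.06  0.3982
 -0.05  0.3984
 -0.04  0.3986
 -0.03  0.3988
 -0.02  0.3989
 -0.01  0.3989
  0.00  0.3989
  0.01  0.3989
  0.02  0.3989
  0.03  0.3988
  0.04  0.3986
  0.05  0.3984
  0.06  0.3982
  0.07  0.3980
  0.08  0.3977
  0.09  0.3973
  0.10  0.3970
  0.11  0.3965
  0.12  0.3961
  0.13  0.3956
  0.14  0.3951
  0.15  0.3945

11.13

σ√T = 0.15·√1.25 = 0.1677
d₁ = [ln(25/26) + (0.028 + 0.15²/2)·1.25] / 0.1677 = [-0.0392 + 0.0491] / 0.1677 = 0.0587 which rounds to 0.06
√T = √1.25 = 1.1180
φ(d₁) = φ(0.06) = 0.3982
vega = S·φ(d₁)·√T = 25·0.3982·1.1180 = 11.1297
(Vega is the same for a European call and put with the same parameters.)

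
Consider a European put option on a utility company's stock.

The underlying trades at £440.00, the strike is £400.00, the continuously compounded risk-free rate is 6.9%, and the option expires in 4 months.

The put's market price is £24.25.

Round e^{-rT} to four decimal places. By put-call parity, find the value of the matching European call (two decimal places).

exp(−rT) = exp(−0.069·0.3333) = 0.9773
Put-call parity: C − P = S − K·e^(−rT) = 440 − 400·0.9773 = 440 − 390.9200 = 49.0800
C = P + (C − P) = 24.25 + (49.0800) = 73.3300

£73.33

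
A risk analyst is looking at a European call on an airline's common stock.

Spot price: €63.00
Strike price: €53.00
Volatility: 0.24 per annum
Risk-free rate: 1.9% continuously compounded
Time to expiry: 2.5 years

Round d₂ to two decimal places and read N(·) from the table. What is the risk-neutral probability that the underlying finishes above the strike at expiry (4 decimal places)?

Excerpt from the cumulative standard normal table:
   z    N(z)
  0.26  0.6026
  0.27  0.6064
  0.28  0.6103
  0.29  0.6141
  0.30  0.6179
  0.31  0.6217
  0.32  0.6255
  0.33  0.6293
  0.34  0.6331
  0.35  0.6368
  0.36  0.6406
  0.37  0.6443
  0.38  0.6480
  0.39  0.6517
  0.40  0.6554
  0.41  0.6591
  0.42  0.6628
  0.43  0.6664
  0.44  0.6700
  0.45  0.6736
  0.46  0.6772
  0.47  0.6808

T = 2.5;  σ√T = 0.3795
d₁ = [ln(63/53) + (0.019 + 0.24²/2)·2.5] / 0.3795 = [0.1728 + 0.1195] / 0.3795 = 0.7704 ≈ 0.77
d₂ = d₁ − σ√T = 0.7704 − 0.3795 = 0.3909 ≈ 0.39
Risk-neutral Pr[S_T > K] = N(d₂) = N(0.39) = 0.6517

0.6517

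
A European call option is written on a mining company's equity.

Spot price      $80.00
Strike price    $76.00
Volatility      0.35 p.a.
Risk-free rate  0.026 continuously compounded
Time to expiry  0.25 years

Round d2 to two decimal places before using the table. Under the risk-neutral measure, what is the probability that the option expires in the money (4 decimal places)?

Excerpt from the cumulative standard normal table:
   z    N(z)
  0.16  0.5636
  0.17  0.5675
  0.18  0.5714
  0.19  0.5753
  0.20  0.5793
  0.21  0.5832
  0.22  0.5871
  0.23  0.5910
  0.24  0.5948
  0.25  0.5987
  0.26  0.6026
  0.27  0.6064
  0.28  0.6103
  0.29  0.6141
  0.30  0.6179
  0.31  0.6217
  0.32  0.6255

0.5948

σ√T = 0.35 × 0.5000 = 0.1750
d₁ = [ln(80/76) + (0.026 + ½·0.35²)·0.25] / (σ√T) = (0.0513 + 0.0218) / 0.1750 = 0.4177 ≈ 0.42
d₂ = 0.4177 − 0.1750 = 0.2427 ≈ 0.24
Risk-neutral Pr[S_T > K] = N(d₂) = N(0.24) = 0.5948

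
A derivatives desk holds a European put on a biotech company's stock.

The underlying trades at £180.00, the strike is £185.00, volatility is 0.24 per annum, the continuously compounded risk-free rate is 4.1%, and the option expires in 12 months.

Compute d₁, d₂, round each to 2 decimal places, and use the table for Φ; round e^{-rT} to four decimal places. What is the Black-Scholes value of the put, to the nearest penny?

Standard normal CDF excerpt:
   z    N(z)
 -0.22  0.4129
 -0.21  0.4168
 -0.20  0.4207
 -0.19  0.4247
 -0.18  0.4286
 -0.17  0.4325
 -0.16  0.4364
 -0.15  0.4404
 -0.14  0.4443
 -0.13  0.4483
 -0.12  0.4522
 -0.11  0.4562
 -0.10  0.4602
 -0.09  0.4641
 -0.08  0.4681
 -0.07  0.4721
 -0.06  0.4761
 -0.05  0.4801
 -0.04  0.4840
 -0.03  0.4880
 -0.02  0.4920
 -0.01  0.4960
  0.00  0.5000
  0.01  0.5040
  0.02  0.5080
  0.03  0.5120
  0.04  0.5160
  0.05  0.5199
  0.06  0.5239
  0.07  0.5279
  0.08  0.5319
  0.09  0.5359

σ√T = 0.24 × 1.0000 = 0.2400
ln(S/K) + (r + σ²/2)T = ln(180/185) + (0.041 + 0.24²/2)·1 = -0.0274 + 0.0698 = 0.0424
d₁ = 0.0424 / 0.2400 = 0.1767 ⇒ 0.18
d₂ = d₁ − σ√T = 0.1767 − 0.2400 = -0.0633 ⇒ -0.06
e^(−rT) = e^(−0.041·1) = 0.9598
N(−d₂) = N(0.06) = 0.5239;  N(−d₁) = N(-0.18) = 0.4286
P = 185·0.9598·0.5239 − 180·0.4286 = 93.0253 − 77.1480 = 15.8773

£15.88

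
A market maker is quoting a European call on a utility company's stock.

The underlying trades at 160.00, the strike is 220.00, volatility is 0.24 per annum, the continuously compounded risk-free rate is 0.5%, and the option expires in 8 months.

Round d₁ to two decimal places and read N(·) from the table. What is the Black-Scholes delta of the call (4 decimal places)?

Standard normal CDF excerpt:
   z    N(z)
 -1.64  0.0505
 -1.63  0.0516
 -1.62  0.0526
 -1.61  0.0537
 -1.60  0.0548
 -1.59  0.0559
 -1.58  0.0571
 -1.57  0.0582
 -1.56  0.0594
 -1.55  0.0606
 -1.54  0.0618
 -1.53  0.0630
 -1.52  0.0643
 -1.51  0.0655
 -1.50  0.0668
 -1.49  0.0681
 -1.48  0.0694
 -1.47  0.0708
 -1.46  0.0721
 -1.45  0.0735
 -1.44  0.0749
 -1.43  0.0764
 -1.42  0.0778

0.0655

T = 0.6667;  σ√T = 0.1960
ln(S/K) + (r + σ²/2)T = ln(160/220) + (0.005 + 0.24²/2)·0.6667 = -0.3185 + 0.0225 = -0.2959
d₁ = -0.2959 / 0.1960 = -1.5101 → -1.51
N(d₁) = N(-1.51) = 0.0655
Δ_call = N(d₁) = 0.0655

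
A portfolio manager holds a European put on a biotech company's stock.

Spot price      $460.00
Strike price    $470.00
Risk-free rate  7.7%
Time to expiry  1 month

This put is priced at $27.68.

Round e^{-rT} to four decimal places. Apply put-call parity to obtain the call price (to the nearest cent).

$20.69

exp(−rT) = exp(−0.077·0.08333) = 0.9936
Put-call parity: C − P = S − K·e^(−rT) = 460 − 470·0.9936 = 460 − 466.9920 = -6.9920
C = P + (C − P) = 27.68 + (-6.9920) = 20.6880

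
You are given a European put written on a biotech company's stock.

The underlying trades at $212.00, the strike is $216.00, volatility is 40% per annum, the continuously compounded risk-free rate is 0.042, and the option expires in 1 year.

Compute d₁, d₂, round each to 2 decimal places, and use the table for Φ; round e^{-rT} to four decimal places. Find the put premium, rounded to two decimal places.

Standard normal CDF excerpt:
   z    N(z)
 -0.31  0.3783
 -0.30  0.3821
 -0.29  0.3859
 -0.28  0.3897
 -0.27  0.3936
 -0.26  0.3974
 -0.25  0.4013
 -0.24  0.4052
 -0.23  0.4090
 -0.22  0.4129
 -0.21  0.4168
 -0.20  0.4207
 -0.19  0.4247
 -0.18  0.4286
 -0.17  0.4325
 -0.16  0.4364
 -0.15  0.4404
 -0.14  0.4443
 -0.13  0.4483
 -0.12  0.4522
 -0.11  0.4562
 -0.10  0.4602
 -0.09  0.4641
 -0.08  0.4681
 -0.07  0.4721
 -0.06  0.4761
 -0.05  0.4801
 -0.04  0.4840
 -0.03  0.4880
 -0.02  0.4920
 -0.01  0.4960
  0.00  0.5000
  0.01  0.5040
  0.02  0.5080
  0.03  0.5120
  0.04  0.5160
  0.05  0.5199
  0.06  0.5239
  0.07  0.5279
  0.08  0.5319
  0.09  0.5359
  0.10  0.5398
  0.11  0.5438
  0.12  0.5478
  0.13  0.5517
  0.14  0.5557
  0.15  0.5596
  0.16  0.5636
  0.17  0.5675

$30.85

T = 1;  σ√T = 0.4000
ln(S/K) + (r + σ²/2)T = ln(212/216) + (0.042 + 0.4²/2)·1 = -0.0187 + 0.1220 = 0.1033
d₁ = 0.1033 / 0.4000 = 0.2583 which rounds to 0.26
d₂ = d₁ − σ√T = 0.2583 − 0.4000 = -0.1417 which rounds to -0.14
e^(−rT) = e^(−0.042·1) = 0.9589
N(−d₂) = N(0.14) = 0.5557;  N(−d₁) = N(-0.26) = 0.3974
P = 216·0.9589·0.5557 − 212·0.3974 = 115.0979 − 84.2488 = 30.8491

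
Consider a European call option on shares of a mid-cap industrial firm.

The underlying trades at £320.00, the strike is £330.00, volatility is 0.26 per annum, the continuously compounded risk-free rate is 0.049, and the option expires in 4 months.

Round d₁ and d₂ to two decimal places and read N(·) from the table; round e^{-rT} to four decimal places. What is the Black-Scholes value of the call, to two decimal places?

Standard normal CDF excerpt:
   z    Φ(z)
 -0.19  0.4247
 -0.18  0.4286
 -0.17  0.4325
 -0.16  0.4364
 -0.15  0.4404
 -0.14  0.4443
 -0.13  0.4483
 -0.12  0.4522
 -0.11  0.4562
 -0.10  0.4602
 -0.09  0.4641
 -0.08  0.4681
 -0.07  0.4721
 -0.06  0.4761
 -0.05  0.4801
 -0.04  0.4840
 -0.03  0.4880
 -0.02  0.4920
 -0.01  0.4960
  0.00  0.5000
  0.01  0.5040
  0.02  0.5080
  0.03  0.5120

σ√T = 0.26 × 0.5774 = 0.1501
d₁ = [ln(320/330) + (0.049 + 0.26²/2)·0.3333] / 0.1501 = [-0.0308 + 0.0276] / 0.1501 = -0.0211 which rounds to -0.02
d₂ = d₁ − σ√T = -0.0211 − 0.1501 = -0.1712 which rounds to -0.17
exp(−rT) = exp(−0.049·0.3333) = 0.9838
N(d₁) = N(-0.02) = 0.4920;  N(d₂) = N(-0.17) = 0.4325
C = 320·0.4920 − 330·0.9838·0.4325 = 157.4400 − 140.4129 = 17.0271

£17.03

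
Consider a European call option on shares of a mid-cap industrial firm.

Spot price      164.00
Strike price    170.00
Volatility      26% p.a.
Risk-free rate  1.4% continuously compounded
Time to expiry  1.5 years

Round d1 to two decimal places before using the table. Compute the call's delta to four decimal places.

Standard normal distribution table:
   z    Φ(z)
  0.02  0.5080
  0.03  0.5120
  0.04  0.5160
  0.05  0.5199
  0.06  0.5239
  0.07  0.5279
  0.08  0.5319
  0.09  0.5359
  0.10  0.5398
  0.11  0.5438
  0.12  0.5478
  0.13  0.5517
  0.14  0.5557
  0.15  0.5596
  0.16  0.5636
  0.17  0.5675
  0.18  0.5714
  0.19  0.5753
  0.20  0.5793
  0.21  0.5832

0.5438

σ√T = 0.26·√1.5 = 0.3184
d₁ = [ln(164/170) + (0.014 + 0.26²/2)·1.5] / 0.3184 = [-0.0359 + 0.0717] / 0.3184 = 0.1123 ≈ 0.11
N(d₁) = N(0.11) = 0.5438
Δ_call = N(d₁) = 0.5438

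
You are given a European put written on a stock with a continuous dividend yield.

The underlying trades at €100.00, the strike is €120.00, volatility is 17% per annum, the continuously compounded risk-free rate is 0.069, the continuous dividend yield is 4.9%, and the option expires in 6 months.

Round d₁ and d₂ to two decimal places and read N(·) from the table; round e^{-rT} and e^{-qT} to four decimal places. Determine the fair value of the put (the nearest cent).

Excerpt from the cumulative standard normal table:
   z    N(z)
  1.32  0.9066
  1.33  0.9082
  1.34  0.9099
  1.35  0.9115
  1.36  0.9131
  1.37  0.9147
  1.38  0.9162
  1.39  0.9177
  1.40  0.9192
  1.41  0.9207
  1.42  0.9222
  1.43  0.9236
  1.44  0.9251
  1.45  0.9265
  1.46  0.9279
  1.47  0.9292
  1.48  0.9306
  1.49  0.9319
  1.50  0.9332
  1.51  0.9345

€18.78

σ√T = 0.17·√0.5 = 0.1202
d₁ = [ln(100/120) + (0.069 − 0.049 + 0.17²/2)·0.5] / 0.1202 = [-0.1823 + 0.0172] / 0.1202 = -1.3734 → -1.37
d₂ = d₁ − σ√T = -1.3734 − 0.1202 = -1.4936 → -1.49
e^(−qT) = e^(−0.049·0.5) = 0.9758;  e^(−rT) = e^(−0.069·0.5) = 0.9661
N(−d₂) = N(1.49) = 0.9319;  N(−d₁) = N(1.37) = 0.9147
P = 120·0.9661·0.9319 − 100·0.9758·0.9147 = 108.0370 − 89.2564 = 18.7806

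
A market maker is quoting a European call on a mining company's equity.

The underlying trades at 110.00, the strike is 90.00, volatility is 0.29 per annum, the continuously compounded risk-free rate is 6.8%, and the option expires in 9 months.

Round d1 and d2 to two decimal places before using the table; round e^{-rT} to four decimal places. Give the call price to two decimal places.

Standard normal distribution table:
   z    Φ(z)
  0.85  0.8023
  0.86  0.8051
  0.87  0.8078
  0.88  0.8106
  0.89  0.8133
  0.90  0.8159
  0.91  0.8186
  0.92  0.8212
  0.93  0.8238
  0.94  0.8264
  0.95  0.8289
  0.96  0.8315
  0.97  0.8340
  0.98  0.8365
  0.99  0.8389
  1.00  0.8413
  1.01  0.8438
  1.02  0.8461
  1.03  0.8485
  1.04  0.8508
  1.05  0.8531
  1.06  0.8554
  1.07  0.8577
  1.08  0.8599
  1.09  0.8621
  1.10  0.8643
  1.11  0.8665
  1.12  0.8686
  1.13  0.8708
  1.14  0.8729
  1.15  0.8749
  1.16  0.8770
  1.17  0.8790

T = 0.75;  σ√T = 0.2511
d₁ = [ln(110/90) + (0.068 + 0.29²/2)·0.75] / 0.2511 = [0.2007 + 0.0825] / 0.2511 = 1.1277 which rounds to 1.13
d₂ = d₁ − σ√T = 1.1277 − 0.2511 = 0.8765 which rounds to 0.88
e^(−rT) = e^(−0.068·0.75) = 0.9503
N(d₁) = N(1.13) = 0.8708;  N(d₂) = N(0.88) = 0.8106
C = 110·0.8708 − 90·0.9503·0.8106 = 95.7880 − 69.3282 = 26.4598

26.46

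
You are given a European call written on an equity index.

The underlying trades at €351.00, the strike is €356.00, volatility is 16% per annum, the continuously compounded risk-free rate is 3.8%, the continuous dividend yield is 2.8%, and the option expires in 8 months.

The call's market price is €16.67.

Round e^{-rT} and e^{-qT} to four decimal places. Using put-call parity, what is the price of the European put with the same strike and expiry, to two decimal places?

exp(−qT) = exp(−0.028·0.6667) = 0.9815;  exp(−rT) = exp(−0.038·0.6667) = 0.9750
Put-call parity: C − P = S·e^(−qT) − K·e^(−rT) = 351·0.9815 − 356·0.9750 = 344.5065 − 347.1000 = -2.5935
P = C − (C − P) = 16.67 − (-2.5935) = 19.2635

€19.26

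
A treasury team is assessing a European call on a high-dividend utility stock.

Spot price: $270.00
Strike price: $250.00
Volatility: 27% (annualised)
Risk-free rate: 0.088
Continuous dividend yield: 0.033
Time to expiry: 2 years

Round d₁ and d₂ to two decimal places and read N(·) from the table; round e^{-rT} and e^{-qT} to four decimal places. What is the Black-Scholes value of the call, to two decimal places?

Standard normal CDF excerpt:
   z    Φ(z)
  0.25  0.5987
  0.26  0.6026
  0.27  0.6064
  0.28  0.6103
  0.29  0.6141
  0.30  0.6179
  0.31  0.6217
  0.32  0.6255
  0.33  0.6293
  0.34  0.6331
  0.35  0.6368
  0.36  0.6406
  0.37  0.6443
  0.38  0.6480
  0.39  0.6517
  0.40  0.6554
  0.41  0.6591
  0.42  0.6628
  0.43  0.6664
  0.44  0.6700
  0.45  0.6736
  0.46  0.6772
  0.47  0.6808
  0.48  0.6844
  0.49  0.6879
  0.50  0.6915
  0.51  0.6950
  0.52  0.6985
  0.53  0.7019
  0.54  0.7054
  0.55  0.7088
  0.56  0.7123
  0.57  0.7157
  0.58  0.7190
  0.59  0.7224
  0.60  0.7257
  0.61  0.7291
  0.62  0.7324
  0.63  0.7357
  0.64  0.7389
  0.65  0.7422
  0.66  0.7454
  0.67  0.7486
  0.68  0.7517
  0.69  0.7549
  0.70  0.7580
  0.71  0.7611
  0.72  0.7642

$60.45

σ√T = 0.27 × 1.4142 = 0.3818
d₁ = [ln(270/250) + (0.088 − 0.033 + 0.27²/2)·2] / 0.3818 = [0.0770 + 0.1829] / 0.3818 = 0.6806 ≈ 0.68
d₂ = d₁ − σ√T = 0.6806 − 0.3818 = 0.2987 ≈ 0.30
exp(−qT) = exp(−0.033·2) = 0.9361;  exp(−rT) = exp(−0.088·2) = 0.8386
C = 270·0.9361·N(0.68) − 250·0.8386·N(0.30) = 270·0.9361·0.7517 − 250·0.8386·0.6179 = 189.9899 − 129.5427 = 60.4472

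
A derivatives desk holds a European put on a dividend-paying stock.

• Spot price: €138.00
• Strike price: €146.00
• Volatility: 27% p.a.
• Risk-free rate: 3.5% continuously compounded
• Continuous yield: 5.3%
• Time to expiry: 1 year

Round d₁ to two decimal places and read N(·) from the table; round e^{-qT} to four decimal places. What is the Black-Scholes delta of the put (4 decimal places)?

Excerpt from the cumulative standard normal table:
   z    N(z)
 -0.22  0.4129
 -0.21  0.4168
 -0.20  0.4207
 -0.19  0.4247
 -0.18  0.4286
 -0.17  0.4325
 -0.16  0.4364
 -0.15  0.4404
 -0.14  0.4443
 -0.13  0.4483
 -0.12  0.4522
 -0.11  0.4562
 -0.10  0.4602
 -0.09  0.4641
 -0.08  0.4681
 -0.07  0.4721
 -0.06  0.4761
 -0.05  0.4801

-0.5270

σ√T = 0.27 × 1.0000 = 0.2700
ln(S/K) + (r − q + σ²/2)T = ln(138/146) + (0.035 − 0.053 + 0.27²/2)·1 = -0.0564 + 0.0185 = -0.0379
d₁ = -0.0379 / 0.2700 = -0.1404 ⇒ -0.14
N(d₁) = N(-0.14) = 0.4443
Δ_put = e^(−qT)·(N(d₁) − 1) = 0.9484·(0.4443 − 1) = -0.5270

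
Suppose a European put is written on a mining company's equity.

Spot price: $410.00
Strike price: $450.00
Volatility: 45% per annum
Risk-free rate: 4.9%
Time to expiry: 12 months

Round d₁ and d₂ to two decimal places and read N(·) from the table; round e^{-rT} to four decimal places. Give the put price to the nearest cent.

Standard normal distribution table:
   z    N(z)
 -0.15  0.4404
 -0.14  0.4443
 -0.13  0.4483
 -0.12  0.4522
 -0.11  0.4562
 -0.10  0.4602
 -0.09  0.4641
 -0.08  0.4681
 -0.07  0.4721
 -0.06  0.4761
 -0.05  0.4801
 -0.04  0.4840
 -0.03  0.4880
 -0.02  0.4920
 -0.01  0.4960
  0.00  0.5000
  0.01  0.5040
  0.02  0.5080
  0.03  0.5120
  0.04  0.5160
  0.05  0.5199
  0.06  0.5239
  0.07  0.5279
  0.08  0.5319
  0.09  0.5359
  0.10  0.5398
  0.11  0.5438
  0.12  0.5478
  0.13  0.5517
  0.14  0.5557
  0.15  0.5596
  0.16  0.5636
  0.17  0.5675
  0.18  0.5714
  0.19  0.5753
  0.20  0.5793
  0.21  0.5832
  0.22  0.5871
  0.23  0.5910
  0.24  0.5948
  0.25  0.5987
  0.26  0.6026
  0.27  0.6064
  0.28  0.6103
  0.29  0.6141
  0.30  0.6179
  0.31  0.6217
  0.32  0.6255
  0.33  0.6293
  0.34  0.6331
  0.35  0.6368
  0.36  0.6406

$84.22

σ√T = 0.45 × 1.0000 = 0.4500
d₁ = [ln(410/450) + (0.049 + 0.45²/2)·1] / 0.4500 = [-0.0931 + 0.1502] / 0.4500 = 0.1270 ≈ 0.13
d₂ = d₁ − σ√T = 0.1270 − 0.4500 = -0.3230 ≈ -0.32
e^(−rT) = e^(−0.049·1) = 0.9522
N(−d₂) = N(0.32) = 0.6255;  N(−d₁) = N(-0.13) = 0.4483
P = 450·0.9522·0.6255 − 410·0.4483 = 268.0205 − 183.8030 = 84.2175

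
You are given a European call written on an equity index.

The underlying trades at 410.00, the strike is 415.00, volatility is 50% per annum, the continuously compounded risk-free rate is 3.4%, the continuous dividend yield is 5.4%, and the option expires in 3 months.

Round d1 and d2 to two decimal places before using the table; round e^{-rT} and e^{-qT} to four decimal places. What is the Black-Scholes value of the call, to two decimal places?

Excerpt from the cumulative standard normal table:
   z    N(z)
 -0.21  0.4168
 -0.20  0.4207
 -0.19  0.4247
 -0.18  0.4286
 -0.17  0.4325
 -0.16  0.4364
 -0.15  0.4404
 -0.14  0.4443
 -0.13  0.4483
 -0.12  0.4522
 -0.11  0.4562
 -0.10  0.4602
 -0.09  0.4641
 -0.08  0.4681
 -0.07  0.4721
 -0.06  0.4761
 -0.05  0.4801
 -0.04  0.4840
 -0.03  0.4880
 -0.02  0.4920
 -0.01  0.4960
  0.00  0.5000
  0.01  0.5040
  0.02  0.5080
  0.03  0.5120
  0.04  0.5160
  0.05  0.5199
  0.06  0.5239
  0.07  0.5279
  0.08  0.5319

37.17

σ√T = 0.5·√0.25 = 0.2500
d₁ = [ln(410/415) + (0.034 − 0.054 + ½·0.5²)·0.25] / (σ√T) = (-0.0121 + 0.0263) / 0.2500 = 0.0565 → 0.06
d₂ = 0.0565 − 0.2500 = -0.1935 → -0.19
e^(−qT) = e^(−0.054·0.25) = 0.9866;  e^(−rT) = e^(−0.034·0.25) = 0.9915
C = 410·0.9866·N(0.06) − 415·0.9915·N(-0.19) = 410·0.9866·0.5239 − 415·0.9915·0.4247 = 211.9207 − 174.7524 = 37.1683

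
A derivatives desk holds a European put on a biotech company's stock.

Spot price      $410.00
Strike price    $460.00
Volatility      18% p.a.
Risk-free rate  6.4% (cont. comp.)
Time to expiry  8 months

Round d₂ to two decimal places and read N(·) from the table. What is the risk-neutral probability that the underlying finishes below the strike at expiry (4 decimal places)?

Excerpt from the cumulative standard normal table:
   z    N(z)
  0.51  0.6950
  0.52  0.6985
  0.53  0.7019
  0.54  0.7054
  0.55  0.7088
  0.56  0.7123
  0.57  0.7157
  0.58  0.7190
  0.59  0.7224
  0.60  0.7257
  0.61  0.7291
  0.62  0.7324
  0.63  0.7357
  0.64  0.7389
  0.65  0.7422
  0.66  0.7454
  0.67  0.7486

σ√T = 0.18·√0.6667 = 0.1470
d₁ = [ln(410/460) + (0.064 + 0.18²/2)·0.6667] / 0.1470 = [-0.1151 + 0.0535] / 0.1470 = -0.4192 ≈ -0.42
d₂ = d₁ − σ√T = -0.4192 − 0.1470 = -0.5661 ≈ -0.57
Pr(exercise) under Q = N(−d₂) = N(0.57) = 0.7157

0.7157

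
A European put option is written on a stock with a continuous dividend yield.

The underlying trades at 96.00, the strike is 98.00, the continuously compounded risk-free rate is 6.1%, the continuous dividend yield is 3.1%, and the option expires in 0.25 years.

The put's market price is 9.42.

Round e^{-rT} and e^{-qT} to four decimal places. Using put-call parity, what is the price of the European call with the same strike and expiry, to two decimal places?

exp(−qT) = exp(−0.031·0.25) = 0.9923;  exp(−rT) = exp(−0.061·0.25) = 0.9849
Put-call parity: C − P = S·e^(−qT) − K·e^(−rT) = 96·0.9923 − 98·0.9849 = 95.2608 − 96.5202 = -1.2594
C = P + (C − P) = 9.42 + (-1.2594) = 8.1606

8.16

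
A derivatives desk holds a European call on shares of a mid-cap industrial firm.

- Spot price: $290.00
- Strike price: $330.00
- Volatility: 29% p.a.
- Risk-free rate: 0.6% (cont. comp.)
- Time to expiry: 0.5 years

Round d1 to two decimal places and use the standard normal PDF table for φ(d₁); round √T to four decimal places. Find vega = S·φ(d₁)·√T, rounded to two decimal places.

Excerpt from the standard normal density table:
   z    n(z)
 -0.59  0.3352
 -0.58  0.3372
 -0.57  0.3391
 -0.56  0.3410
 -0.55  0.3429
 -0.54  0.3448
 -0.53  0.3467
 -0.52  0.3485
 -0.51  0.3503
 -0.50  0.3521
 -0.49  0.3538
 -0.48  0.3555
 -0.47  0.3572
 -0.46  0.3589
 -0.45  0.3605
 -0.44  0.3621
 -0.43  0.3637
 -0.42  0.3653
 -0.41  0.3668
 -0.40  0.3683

71.83

σ√T = 0.29·√0.5 = 0.2051
d₁ = [ln(290/330) + (0.006 + ½·0.29²)·0.5] / (σ√T) = (-0.1292 + 0.0240) / 0.2051 = -0.5130 → -0.51
√T = √0.5 = 0.7071
φ(d₁) = φ(-0.51) = 0.3503
vega = S·φ(d₁)·√T = 290·0.3503·0.7071 = 71.8322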